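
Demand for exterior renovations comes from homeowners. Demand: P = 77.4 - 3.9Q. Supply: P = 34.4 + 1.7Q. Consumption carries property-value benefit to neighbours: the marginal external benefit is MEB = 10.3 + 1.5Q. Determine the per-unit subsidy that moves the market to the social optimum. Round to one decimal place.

Social marginal benefit = demand + MEB = 87.7 - 2.4Q.
Set SMB = MC: 87.7 - 2.4Q = 34.4 + 1.7Q → Q* = 13.0000.
The Pigouvian subsidy equals MEB at Q*: 10.3 + 1.5×13.0000 = 29.8000.

subsidy = 29.8 per unit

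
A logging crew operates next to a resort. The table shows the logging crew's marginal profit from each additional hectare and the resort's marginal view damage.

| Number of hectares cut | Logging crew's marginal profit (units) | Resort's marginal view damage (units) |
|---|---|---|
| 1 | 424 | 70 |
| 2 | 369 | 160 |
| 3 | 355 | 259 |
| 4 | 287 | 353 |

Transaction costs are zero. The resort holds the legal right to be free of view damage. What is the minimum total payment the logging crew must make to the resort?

Efficient level: marginal profit ≥ marginal view damage through level 3, so k* = 3.
With the resort holding the right, the logging crew must at least compensate total damage at k*: 70 + 160 + 259 = 489.

489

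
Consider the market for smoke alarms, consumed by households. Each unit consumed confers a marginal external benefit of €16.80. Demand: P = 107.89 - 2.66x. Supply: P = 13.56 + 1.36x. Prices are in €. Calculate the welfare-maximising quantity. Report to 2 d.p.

x* = 27.64

Social marginal benefit = demand + MEB = 124.69 - 2.66x.
Set SMB = MC: 124.69 - 2.66x = 13.56 + 1.36x → x* = 27.6443.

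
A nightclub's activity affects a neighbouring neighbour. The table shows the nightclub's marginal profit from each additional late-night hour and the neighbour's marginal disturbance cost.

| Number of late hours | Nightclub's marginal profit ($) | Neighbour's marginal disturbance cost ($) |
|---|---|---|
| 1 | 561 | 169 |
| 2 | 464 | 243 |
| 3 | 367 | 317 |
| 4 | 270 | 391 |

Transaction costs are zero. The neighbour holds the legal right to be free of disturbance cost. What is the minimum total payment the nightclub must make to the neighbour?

$729

Efficient level: marginal profit ≥ marginal disturbance cost through level 3, so k* = 3.
With the neighbour holding the right, the nightclub must at least compensate total damage at k*: 169 + 243 + 317 = 729.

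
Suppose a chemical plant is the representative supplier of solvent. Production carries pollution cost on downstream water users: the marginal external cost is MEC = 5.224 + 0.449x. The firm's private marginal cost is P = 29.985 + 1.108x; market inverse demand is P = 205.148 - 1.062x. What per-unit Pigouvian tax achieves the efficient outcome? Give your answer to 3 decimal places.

tax = 34.358 per unit

Social marginal cost = private MC + MEC = 35.209 + 1.557x.
Set SMC = demand: 35.209 + 1.557x = 205.148 - 1.062x → x* = 64.8870.
The Pigouvian tax equals MEC at x*: 5.224 + 0.449×64.8870 = 34.3583.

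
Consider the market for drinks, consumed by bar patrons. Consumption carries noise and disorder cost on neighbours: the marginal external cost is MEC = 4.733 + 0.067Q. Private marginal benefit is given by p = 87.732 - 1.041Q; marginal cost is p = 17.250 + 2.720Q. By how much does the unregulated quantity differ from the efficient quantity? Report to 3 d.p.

1.564 units

Market equilibrium (private): 17.250 + 2.720Q = 87.732 - 1.041Q → Q_m = 18.7402.
Social marginal benefit = demand − MEC = 82.999 - 1.108Q.
Set SMB = MC: 82.999 - 1.108Q = 17.250 + 2.720Q → Q* = 17.1758.
Gap = |18.7402 − 17.1758| = 1.5644.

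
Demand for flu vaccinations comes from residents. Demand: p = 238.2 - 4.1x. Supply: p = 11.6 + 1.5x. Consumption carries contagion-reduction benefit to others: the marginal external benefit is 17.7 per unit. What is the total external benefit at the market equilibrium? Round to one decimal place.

716.2

Market equilibrium (private): 11.6 + 1.5x = 238.2 - 4.1x → x_m = 40.4643.
Total external benefit = MEB × x_m = 17.7 × 40.4643 = 716.2181.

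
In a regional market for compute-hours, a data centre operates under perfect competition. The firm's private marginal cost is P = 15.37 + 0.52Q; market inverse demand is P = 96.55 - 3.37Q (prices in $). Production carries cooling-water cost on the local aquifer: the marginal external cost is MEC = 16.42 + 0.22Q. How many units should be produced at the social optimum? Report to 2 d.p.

Q* = 15.76

Social marginal cost = private MC + MEC = 31.79 + 0.74Q.
Set SMC = demand: 31.79 + 0.74Q = 96.55 - 3.37Q → Q* = 15.7567.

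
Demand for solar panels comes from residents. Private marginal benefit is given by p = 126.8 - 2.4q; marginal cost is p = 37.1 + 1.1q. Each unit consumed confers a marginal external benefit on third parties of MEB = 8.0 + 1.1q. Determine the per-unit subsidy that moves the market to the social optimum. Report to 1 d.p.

subsidy = 52.8 per unit

Social marginal benefit = demand + MEB = 134.8 - 1.3q.
Set SMB = MC: 134.8 - 1.3q = 37.1 + 1.1q → q* = 40.7083.
The Pigouvian subsidy equals MEB at q*: 8.0 + 1.1×40.7083 = 52.7791.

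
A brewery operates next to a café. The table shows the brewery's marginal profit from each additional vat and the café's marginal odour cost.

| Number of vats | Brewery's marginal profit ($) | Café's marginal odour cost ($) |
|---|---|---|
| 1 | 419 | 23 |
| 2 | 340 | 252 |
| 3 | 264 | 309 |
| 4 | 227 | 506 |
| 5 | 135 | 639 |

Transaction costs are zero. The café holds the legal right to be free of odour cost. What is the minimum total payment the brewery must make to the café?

$275

Efficient level: marginal profit ≥ marginal odour cost through level 2, so k* = 2.
With the café holding the right, the brewery must at least compensate total damage at k*: 23 + 252 = 275.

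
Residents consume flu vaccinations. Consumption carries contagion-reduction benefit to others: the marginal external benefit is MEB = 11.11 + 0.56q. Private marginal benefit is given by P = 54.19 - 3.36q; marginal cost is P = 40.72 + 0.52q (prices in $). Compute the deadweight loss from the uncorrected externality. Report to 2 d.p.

Market equilibrium (private): 40.72 + 0.52q = 54.19 - 3.36q → q_m = 3.4716.
Social marginal benefit = demand + MEB = 65.30 - 2.80q.
Set SMB = MC: 65.30 - 2.80q = 40.72 + 0.52q → q* = 7.4036.
Between q* and q_m the wedge SMB − MC runs linearly from 0 to MEB(q_m), so the loss is a triangle.
DWL = ½ × 3.9320 × 13.0541 = 25.6644.

DWL = $25.66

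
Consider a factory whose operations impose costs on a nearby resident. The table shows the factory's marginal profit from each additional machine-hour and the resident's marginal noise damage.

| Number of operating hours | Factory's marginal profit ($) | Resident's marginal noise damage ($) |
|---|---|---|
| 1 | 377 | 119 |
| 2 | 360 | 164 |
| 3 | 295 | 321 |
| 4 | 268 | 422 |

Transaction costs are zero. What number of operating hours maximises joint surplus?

2

Bargaining reaches the level where marginal profit last exceeds marginal noise damage.
That holds through level 2 (360 ≥ 164) but not at 3 (295 < 321).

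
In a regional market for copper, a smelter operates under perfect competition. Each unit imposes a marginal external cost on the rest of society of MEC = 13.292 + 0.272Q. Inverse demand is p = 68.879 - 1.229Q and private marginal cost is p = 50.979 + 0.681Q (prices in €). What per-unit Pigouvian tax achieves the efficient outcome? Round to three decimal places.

tax = €13.866 per unit

Social marginal cost = private MC + MEC = 64.271 + 0.953Q.
Set SMC = demand: 64.271 + 0.953Q = 68.879 - 1.229Q → Q* = 2.1118.
The Pigouvian tax equals MEC at Q*: 13.292 + 0.272×2.1118 = 13.8664.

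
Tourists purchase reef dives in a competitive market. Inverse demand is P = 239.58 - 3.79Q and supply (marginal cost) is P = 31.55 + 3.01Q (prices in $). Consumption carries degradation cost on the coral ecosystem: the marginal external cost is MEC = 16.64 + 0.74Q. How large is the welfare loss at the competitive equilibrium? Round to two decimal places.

Market equilibrium (private): 31.55 + 3.01Q = 239.58 - 3.79Q → Q_m = 30.5926.
Social marginal benefit = demand − MEC = 222.94 - 4.53Q.
Set SMB = MC: 222.94 - 4.53Q = 31.55 + 3.01Q → Q* = 25.3833.
Height of the DWL triangle at Q_m is MC(Q_m) − SMB(Q_m) = MEC(Q_m) = 39.2786.
DWL = ½ × 5.2093 × 39.2786 = 102.3070.

DWL = $102.31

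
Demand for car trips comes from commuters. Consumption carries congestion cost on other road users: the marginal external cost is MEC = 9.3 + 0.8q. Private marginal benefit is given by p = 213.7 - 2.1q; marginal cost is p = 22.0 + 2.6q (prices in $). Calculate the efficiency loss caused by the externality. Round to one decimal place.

DWL = $159.8

Market equilibrium (private): 22.0 + 2.6q = 213.7 - 2.1q → q_m = 40.7872.
Social marginal benefit = demand − MEC = 204.4 - 2.9q.
Set SMB = MC: 204.4 - 2.9q = 22.0 + 2.6q → q* = 33.1636.
Height of the DWL triangle at q_m is MC(q_m) − SMB(q_m) = MEC(q_m) = 41.9298.
DWL = ½ × 7.6236 × 41.9298 = 159.8280.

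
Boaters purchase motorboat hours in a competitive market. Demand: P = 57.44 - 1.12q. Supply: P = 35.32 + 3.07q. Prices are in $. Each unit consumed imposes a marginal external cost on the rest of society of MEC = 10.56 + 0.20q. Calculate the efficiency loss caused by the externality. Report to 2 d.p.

DWL = $15.37

Market equilibrium (private): 35.32 + 3.07q = 57.44 - 1.12q → q_m = 5.2792.
Social marginal benefit = demand − MEC = 46.88 - 1.32q.
Set SMB = MC: 46.88 - 1.32q = 35.32 + 3.07q → q* = 2.6333.
The loss is the area between SMB and MC from q* to q_m; with linear curves that's a triangle of height MEC(q_m).
DWL = ½ × 2.6459 × 11.6158 = 15.3671.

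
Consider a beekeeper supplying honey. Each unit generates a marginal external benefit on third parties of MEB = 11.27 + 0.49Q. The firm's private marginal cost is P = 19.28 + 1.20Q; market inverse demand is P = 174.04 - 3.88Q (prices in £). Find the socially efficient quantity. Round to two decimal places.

Social marginal cost = private MC − MEB = 8.01 + 0.71Q.
Set SMC = demand: 8.01 + 0.71Q = 174.04 - 3.88Q → Q* = 36.1721.

Q* = 36.17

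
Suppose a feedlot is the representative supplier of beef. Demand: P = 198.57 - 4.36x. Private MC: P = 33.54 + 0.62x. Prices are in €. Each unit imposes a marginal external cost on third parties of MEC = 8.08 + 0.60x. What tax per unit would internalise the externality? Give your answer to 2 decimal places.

tax = €24.96 per unit

Social marginal cost = private MC + MEC = 41.62 + 1.22x.
Set SMC = demand: 41.62 + 1.22x = 198.57 - 4.36x → x* = 28.1272.
The Pigouvian tax equals MEC at x*: 8.08 + 0.60×28.1272 = 24.9563.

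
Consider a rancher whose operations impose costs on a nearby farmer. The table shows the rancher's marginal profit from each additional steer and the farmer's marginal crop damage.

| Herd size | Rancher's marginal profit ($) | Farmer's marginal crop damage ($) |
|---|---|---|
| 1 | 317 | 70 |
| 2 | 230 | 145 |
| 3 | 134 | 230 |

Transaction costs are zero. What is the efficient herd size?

Bargaining reaches the level where marginal profit last exceeds marginal crop damage.
That holds through level 2 (230 ≥ 145) but not at 3 (134 < 230).

2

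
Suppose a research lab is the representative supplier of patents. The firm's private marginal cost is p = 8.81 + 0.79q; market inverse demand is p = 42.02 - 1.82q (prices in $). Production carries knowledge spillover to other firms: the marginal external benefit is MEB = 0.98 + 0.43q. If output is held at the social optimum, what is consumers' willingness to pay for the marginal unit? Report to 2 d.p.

P = $13.48

Social marginal cost = private MC − MEB = 7.83 + 0.36q.
Set SMC = demand: 7.83 + 0.36q = 42.02 - 1.82q → q* = 15.6835.
Consumer price on the demand curve at q*: 42.02 − 1.82×15.6835 = 13.4760.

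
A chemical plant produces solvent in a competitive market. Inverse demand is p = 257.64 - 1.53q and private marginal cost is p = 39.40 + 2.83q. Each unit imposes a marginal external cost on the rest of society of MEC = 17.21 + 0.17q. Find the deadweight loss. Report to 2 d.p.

DWL = 73.01

Market equilibrium (private): 39.40 + 2.83q = 257.64 - 1.53q → q_m = 50.0550.
Social marginal cost = private MC + MEC = 56.61 + 3.00q.
Set SMC = demand: 56.61 + 3.00q = 257.64 - 1.53q → q* = 44.3775.
Height of the DWL triangle at q_m is SMC(q_m) − demand(q_m) = MEC(q_m) = 25.7194.
DWL = ½ × 5.6775 × 25.7194 = 73.0109.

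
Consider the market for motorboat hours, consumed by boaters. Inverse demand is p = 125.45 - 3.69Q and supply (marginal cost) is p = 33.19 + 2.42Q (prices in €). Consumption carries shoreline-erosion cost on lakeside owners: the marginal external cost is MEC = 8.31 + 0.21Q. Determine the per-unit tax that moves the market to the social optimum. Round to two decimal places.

tax = €11.10 per unit

Social marginal benefit = demand − MEC = 117.14 - 3.90Q.
Set SMB = MC: 117.14 - 3.90Q = 33.19 + 2.42Q → Q* = 13.2832.
The Pigouvian tax equals MEC at Q*: 8.31 + 0.21×13.2832 = 11.0995.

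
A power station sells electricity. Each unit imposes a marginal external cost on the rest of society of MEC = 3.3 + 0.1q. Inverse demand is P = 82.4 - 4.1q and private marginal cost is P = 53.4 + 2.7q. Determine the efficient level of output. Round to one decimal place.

Social marginal cost = private MC + MEC = 56.7 + 2.8q.
Set SMC = demand: 56.7 + 2.8q = 82.4 - 4.1q → q* = 3.7246.

q* = 3.7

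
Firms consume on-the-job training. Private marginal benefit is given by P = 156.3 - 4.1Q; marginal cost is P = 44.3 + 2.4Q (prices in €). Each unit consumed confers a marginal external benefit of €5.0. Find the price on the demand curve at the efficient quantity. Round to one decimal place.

P = €82.5

Social marginal benefit = demand + MEB = 161.3 - 4.1Q.
Set SMB = MC: 161.3 - 4.1Q = 44.3 + 2.4Q → Q* = 18.0000.
Consumer price on the demand curve at Q*: 156.3 − 4.1×18.0000 = 82.5000.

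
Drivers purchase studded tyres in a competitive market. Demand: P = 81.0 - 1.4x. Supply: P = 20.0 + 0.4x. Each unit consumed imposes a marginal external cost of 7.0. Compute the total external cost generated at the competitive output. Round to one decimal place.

237.2

Market equilibrium (private): 20.0 + 0.4x = 81.0 - 1.4x → x_m = 33.8889.
Total external cost = MEC × x_m = 7.0 × 33.8889 = 237.2223.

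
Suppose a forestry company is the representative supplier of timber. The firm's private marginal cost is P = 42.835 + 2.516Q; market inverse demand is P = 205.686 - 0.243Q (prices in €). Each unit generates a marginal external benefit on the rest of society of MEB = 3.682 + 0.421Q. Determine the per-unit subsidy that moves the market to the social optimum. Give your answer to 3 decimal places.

subsidy = €33.669 per unit

Social marginal cost = private MC − MEB = 39.153 + 2.095Q.
Set SMC = demand: 39.153 + 2.095Q = 205.686 - 0.243Q → Q* = 71.2288.
The Pigouvian subsidy equals MEB at Q*: 3.682 + 0.421×71.2288 = 33.6693.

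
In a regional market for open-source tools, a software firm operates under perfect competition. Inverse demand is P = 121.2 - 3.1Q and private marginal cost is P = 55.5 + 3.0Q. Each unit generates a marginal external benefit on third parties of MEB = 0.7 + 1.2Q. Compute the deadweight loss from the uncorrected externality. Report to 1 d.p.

Market equilibrium (private): 55.5 + 3.0Q = 121.2 - 3.1Q → Q_m = 10.7705.
Social marginal cost = private MC − MEB = 54.8 + 1.8Q.
Set SMC = demand: 54.8 + 1.8Q = 121.2 - 3.1Q → Q* = 13.5510.
Height of the DWL triangle at Q_m is demand(Q_m) − SMC(Q_m) = MEB(Q_m) = 13.6246.
DWL = ½ × 2.7805 × 13.6246 = 18.9416.

DWL = 18.9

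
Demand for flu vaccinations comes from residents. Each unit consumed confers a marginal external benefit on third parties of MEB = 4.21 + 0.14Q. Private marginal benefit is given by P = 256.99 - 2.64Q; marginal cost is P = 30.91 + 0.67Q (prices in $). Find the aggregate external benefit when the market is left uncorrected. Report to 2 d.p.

Market equilibrium (private): 30.91 + 0.67Q = 256.99 - 2.64Q → Q_m = 68.3021.
Total external benefit = ∫₀^{Q_m} (4.21 + 0.14Q) dQ = 4.21×68.3021 + ½×0.14×68.3021² = 614.1142.

$614.11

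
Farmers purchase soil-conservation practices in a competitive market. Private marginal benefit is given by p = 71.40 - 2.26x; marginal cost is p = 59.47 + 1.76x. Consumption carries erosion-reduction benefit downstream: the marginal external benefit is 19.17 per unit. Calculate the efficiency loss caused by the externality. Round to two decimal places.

Market equilibrium (private): 59.47 + 1.76x = 71.40 - 2.26x → x_m = 2.9677.
Social marginal benefit = demand + MEB = 90.57 - 2.26x.
Set SMB = MC: 90.57 - 2.26x = 59.47 + 1.76x → x* = 7.7363.
The loss is the area between SMB and MC from x* to x_m; with linear curves that's a triangle of height MEB(x_m).
DWL = ½ × 4.7686 × 19.1700 = 45.7070.

DWL = 45.71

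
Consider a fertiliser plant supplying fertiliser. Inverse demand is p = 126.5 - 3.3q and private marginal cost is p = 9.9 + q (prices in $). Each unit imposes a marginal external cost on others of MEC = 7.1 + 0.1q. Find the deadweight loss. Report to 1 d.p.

DWL = $10.9

Market equilibrium (private): 9.9 + q = 126.5 - 3.3q → q_m = 27.1163.
Social marginal cost = private MC + MEC = 17.0 + 1.1q.
Set SMC = demand: 17.0 + 1.1q = 126.5 - 3.3q → q* = 24.8864.
The welfare-loss triangle has base |q_m − q*| and height MEC(q_m) (the vertical gap between SMC and demand is zero at q* and MEC at q_m).
DWL = ½ × 2.2299 × 9.8116 = 10.9394.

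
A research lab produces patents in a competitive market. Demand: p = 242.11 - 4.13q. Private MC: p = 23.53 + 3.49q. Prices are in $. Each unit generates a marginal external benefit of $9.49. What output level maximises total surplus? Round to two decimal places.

Social marginal cost = private MC − MEB = 14.04 + 3.49q.
Set SMC = demand: 14.04 + 3.49q = 242.11 - 4.13q → q* = 29.9304.

q* = 29.93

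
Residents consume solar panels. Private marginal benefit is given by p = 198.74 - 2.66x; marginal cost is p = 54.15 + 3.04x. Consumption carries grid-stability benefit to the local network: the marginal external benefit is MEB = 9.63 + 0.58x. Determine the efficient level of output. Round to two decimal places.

x* = 30.12

Social marginal benefit = demand + MEB = 208.37 - 2.08x.
Set SMB = MC: 208.37 - 2.08x = 54.15 + 3.04x → x* = 30.1211.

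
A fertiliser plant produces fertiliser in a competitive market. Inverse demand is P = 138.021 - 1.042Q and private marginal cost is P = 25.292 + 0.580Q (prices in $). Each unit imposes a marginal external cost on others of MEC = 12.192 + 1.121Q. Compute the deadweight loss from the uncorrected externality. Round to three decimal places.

Market equilibrium (private): 25.292 + 0.580Q = 138.021 - 1.042Q → Q_m = 69.5000.
Social marginal cost = private MC + MEC = 37.484 + 1.701Q.
Set SMC = demand: 37.484 + 1.701Q = 138.021 - 1.042Q → Q* = 36.6522.
The welfare-loss triangle has base |Q_m − Q*| and height MEC(Q_m) (the vertical gap between SMC and demand is zero at Q* and MEC at Q_m).
DWL = ½ × 32.8478 × 90.1015 = 1479.8180.

DWL = $1479.818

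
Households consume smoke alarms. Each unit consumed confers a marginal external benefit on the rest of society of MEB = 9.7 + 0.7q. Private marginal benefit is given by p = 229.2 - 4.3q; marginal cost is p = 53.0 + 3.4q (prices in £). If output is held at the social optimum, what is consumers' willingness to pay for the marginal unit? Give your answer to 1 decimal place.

P = £115.0

Social marginal benefit = demand + MEB = 238.9 - 3.6q.
Set SMB = MC: 238.9 - 3.6q = 53.0 + 3.4q → q* = 26.5571.
Consumer price on the demand curve at q*: 229.2 − 4.3×26.5571 = 115.0045.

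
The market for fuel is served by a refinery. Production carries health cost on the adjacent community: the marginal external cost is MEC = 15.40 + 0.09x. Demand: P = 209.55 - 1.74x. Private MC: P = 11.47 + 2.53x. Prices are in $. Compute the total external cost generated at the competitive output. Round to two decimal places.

Market equilibrium (private): 11.47 + 2.53x = 209.55 - 1.74x → x_m = 46.3888.
Total external cost = ∫₀^{x_m} (15.40 + 0.09x) dx = 15.40×46.3888 + ½×0.09×46.3888² = 811.2240.

$811.22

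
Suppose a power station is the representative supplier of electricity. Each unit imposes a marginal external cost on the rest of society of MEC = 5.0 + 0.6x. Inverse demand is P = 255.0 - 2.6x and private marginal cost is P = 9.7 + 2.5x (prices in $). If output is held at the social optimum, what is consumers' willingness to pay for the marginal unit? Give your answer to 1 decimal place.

Social marginal cost = private MC + MEC = 14.7 + 3.1x.
Set SMC = demand: 14.7 + 3.1x = 255.0 - 2.6x → x* = 42.1579.
Consumer price on the demand curve at x*: 255.0 − 2.6×42.1579 = 145.3895.

P = $145.4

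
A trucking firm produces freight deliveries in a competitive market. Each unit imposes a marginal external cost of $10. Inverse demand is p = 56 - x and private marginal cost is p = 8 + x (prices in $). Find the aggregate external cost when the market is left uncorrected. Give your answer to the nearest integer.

$240

Market equilibrium (private): 8 + x = 56 - x → x_m = 24.0000.
Total external cost = MEC × x_m = 10 × 24.0000 = 240.0000.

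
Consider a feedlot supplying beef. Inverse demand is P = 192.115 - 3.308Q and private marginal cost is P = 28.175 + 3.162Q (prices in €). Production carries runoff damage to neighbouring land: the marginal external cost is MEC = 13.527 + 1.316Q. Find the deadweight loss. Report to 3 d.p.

DWL = €141.088

Market equilibrium (private): 28.175 + 3.162Q = 192.115 - 3.308Q → Q_m = 25.3385.
Social marginal cost = private MC + MEC = 41.702 + 4.478Q.
Set SMC = demand: 41.702 + 4.478Q = 192.115 - 3.308Q → Q* = 19.3184.
Height of the DWL triangle at Q_m is SMC(Q_m) − demand(Q_m) = MEC(Q_m) = 46.8724.
DWL = ½ × 6.0201 × 46.8724 = 141.0883.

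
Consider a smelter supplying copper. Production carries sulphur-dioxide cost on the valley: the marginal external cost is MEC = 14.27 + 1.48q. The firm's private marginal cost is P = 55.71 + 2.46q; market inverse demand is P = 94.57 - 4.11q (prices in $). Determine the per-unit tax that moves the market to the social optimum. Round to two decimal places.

tax = $18.79 per unit

Social marginal cost = private MC + MEC = 69.98 + 3.94q.
Set SMC = demand: 69.98 + 3.94q = 94.57 - 4.11q → q* = 3.0547.
The Pigouvian tax equals MEC at q*: 14.27 + 1.48×3.0547 = 18.7910.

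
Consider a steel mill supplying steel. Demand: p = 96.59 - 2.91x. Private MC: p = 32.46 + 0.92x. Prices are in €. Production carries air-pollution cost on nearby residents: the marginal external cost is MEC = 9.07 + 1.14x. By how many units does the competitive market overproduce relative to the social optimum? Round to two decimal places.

5.67 units

Market equilibrium (private): 32.46 + 0.92x = 96.59 - 2.91x → x_m = 16.7441.
Social marginal cost = private MC + MEC = 41.53 + 2.06x.
Set SMC = demand: 41.53 + 2.06x = 96.59 - 2.91x → x* = 11.0785.
Gap = |16.7441 − 11.0785| = 5.6656.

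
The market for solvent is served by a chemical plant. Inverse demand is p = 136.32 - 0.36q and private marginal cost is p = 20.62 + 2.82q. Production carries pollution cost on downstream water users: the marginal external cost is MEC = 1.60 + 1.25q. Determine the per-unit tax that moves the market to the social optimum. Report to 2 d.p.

Social marginal cost = private MC + MEC = 22.22 + 4.07q.
Set SMC = demand: 22.22 + 4.07q = 136.32 - 0.36q → q* = 25.7562.
The Pigouvian tax equals MEC at q*: 1.60 + 1.25×25.7562 = 33.7953.

tax = 33.80 per unit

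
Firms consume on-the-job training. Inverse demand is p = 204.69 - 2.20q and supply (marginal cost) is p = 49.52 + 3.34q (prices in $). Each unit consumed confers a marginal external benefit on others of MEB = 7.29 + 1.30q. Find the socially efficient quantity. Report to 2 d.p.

q* = 38.32

Social marginal benefit = demand + MEB = 211.98 - 0.90q.
Set SMB = MC: 211.98 - 0.90q = 49.52 + 3.34q → q* = 38.3160.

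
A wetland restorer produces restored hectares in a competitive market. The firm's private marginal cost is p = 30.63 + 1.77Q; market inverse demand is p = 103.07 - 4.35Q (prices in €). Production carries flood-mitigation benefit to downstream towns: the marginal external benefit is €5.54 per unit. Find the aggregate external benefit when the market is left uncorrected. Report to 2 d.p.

€65.57

Market equilibrium (private): 30.63 + 1.77Q = 103.07 - 4.35Q → Q_m = 11.8366.
Total external benefit = MEB × Q_m = 5.54 × 11.8366 = 65.5748.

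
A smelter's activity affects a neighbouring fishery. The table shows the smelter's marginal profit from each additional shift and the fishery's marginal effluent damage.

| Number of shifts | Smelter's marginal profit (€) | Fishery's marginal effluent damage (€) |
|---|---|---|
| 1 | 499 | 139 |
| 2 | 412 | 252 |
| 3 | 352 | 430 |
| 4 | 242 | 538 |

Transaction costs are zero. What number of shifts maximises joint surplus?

Bargaining reaches the level where marginal profit last exceeds marginal effluent damage.
That holds through level 2 (412 ≥ 252) but not at 3 (352 < 430).

2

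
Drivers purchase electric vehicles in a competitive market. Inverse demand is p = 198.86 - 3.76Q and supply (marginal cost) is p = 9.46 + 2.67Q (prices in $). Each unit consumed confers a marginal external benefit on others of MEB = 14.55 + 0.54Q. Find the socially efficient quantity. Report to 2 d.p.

Social marginal benefit = demand + MEB = 213.41 - 3.22Q.
Set SMB = MC: 213.41 - 3.22Q = 9.46 + 2.67Q → Q* = 34.6265.

Q* = 34.63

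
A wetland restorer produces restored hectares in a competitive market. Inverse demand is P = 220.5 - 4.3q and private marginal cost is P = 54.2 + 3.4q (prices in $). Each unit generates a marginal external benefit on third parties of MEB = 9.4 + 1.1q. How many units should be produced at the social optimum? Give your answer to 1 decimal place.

Social marginal cost = private MC − MEB = 44.8 + 2.3q.
Set SMC = demand: 44.8 + 2.3q = 220.5 - 4.3q → q* = 26.6212.

q* = 26.6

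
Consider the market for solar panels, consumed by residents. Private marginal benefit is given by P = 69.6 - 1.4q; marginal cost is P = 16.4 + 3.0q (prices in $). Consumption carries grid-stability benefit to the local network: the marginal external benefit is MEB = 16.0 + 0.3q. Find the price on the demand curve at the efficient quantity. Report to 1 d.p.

Social marginal benefit = demand + MEB = 85.6 - 1.1q.
Set SMB = MC: 85.6 - 1.1q = 16.4 + 3.0q → q* = 16.8780.
Consumer price on the demand curve at q*: 69.6 − 1.4×16.8780 = 45.9708.

P = $46.0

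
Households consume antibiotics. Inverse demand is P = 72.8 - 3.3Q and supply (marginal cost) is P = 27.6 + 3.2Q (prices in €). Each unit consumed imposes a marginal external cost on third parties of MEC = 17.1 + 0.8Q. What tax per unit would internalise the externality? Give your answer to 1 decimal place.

Social marginal benefit = demand − MEC = 55.7 - 4.1Q.
Set SMB = MC: 55.7 - 4.1Q = 27.6 + 3.2Q → Q* = 3.8493.
The Pigouvian tax equals MEC at Q*: 17.1 + 0.8×3.8493 = 20.1794.

tax = €20.2 per unit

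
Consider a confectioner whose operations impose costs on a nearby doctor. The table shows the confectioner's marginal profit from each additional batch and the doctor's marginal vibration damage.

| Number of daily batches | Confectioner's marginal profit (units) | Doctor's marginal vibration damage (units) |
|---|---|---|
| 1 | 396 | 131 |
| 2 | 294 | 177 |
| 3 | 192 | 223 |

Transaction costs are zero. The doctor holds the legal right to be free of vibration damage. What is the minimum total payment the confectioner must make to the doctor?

308

Efficient level: marginal profit ≥ marginal vibration damage through level 2, so k* = 2.
With the doctor holding the right, the confectioner must at least compensate total damage at k*: 131 + 177 = 308.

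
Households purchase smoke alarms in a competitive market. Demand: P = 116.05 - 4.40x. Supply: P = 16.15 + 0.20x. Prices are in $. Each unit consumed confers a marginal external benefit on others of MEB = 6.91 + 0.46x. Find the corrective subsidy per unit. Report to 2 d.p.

Social marginal benefit = demand + MEB = 122.96 - 3.94x.
Set SMB = MC: 122.96 - 3.94x = 16.15 + 0.20x → x* = 25.7995.
The Pigouvian subsidy equals MEB at x*: 6.91 + 0.46×25.7995 = 18.7778.

subsidy = $18.78 per unit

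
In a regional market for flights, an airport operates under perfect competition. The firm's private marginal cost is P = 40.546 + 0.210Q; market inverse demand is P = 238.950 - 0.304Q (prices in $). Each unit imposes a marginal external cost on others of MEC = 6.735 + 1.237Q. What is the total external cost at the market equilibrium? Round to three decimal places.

Market equilibrium (private): 40.546 + 0.210Q = 238.950 - 0.304Q → Q_m = 386.0000.
Total external cost = ∫₀^{Q_m} (6.735 + 1.237Q) dQ = 6.735×386.0000 + ½×1.237×386.0000² = 94753.7360.

$94753.736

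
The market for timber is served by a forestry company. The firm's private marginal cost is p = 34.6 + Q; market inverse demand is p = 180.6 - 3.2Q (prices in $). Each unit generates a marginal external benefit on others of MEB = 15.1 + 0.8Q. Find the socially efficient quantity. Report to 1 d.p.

Social marginal cost = private MC − MEB = 19.5 + 0.2Q.
Set SMC = demand: 19.5 + 0.2Q = 180.6 - 3.2Q → Q* = 47.3824.

Q* = 47.4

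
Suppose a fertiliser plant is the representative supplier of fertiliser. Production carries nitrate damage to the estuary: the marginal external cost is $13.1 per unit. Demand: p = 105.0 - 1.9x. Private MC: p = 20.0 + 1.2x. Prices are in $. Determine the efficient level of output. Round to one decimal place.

Social marginal cost = private MC + MEC = 33.1 + 1.2x.
Set SMC = demand: 33.1 + 1.2x = 105.0 - 1.9x → x* = 23.1935.

x* = 23.2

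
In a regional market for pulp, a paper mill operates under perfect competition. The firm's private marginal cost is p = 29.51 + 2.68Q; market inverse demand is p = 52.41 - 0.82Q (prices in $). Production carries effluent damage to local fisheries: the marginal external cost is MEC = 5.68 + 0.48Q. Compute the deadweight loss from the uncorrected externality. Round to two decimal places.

DWL = $9.77

Market equilibrium (private): 29.51 + 2.68Q = 52.41 - 0.82Q → Q_m = 6.5429.
Social marginal cost = private MC + MEC = 35.19 + 3.16Q.
Set SMC = demand: 35.19 + 3.16Q = 52.41 - 0.82Q → Q* = 4.3266.
Height of the DWL triangle at Q_m is SMC(Q_m) − demand(Q_m) = MEC(Q_m) = 8.8206.
DWL = ½ × 2.2163 × 8.8206 = 9.7745.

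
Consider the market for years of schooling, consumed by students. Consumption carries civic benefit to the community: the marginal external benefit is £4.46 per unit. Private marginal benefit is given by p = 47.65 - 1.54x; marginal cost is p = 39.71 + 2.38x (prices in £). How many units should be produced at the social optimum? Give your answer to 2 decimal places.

x* = 3.16

Social marginal benefit = demand + MEB = 52.11 - 1.54x.
Set SMB = MC: 52.11 - 1.54x = 39.71 + 2.38x → x* = 3.1633.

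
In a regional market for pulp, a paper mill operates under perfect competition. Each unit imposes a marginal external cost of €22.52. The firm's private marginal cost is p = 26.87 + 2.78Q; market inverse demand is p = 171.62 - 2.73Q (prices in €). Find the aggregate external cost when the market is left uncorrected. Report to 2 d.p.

Market equilibrium (private): 26.87 + 2.78Q = 171.62 - 2.73Q → Q_m = 26.2704.
Total external cost = MEC × Q_m = 22.52 × 26.2704 = 591.6094.

€591.61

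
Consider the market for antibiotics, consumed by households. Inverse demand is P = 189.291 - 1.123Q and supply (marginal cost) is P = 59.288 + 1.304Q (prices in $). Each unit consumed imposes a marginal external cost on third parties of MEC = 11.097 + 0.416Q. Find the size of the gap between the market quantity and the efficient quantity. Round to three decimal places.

11.741 units

Market equilibrium (private): 59.288 + 1.304Q = 189.291 - 1.123Q → Q_m = 53.5653.
Social marginal benefit = demand − MEC = 178.194 - 1.539Q.
Set SMB = MC: 178.194 - 1.539Q = 59.288 + 1.304Q → Q* = 41.8241.
Gap = |53.5653 − 41.8241| = 11.7412.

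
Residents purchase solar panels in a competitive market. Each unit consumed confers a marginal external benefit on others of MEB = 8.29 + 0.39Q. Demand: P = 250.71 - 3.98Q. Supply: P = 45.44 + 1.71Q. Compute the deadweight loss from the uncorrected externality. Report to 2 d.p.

DWL = 47.16

Market equilibrium (private): 45.44 + 1.71Q = 250.71 - 3.98Q → Q_m = 36.0756.
Social marginal benefit = demand + MEB = 259.00 - 3.59Q.
Set SMB = MC: 259.00 - 3.59Q = 45.44 + 1.71Q → Q* = 40.2943.
Between Q* and Q_m the wedge SMB − MC runs linearly from 0 to MEB(Q_m), so the loss is a triangle.
DWL = ½ × 4.2187 × 22.3595 = 47.1640.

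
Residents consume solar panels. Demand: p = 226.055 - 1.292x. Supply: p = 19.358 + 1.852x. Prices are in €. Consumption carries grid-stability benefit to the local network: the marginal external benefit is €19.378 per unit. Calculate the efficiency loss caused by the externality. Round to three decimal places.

Market equilibrium (private): 19.358 + 1.852x = 226.055 - 1.292x → x_m = 65.7433.
Social marginal benefit = demand + MEB = 245.433 - 1.292x.
Set SMB = MC: 245.433 - 1.292x = 19.358 + 1.852x → x* = 71.9068.
Between x* and x_m the wedge SMB − MC runs linearly from 0 to MEB(x_m), so the loss is a triangle.
DWL = ½ × 6.1635 × 19.3780 = 59.7182.

DWL = €59.718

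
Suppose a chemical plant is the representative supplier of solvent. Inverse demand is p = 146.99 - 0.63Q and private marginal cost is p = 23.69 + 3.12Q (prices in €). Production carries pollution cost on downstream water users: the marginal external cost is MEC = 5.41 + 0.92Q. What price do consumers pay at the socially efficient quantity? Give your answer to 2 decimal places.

P = €131.09

Social marginal cost = private MC + MEC = 29.10 + 4.04Q.
Set SMC = demand: 29.10 + 4.04Q = 146.99 - 0.63Q → Q* = 25.2441.
Consumer price on the demand curve at Q*: 146.99 − 0.63×25.2441 = 131.0862.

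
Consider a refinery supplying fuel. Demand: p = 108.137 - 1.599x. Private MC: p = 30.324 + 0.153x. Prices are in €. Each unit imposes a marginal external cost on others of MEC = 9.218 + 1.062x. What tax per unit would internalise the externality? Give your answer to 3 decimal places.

Social marginal cost = private MC + MEC = 39.542 + 1.215x.
Set SMC = demand: 39.542 + 1.215x = 108.137 - 1.599x → x* = 24.3763.
The Pigouvian tax equals MEC at x*: 9.218 + 1.062×24.3763 = 35.1056.

tax = €35.106 per unit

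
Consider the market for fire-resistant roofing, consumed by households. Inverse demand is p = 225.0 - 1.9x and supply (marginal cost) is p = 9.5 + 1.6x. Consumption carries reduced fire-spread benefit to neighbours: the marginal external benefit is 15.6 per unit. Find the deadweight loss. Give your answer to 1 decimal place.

DWL = 34.8

Market equilibrium (private): 9.5 + 1.6x = 225.0 - 1.9x → x_m = 61.5714.
Social marginal benefit = demand + MEB = 240.6 - 1.9x.
Set SMB = MC: 240.6 - 1.9x = 9.5 + 1.6x → x* = 66.0286.
Between x* and x_m the wedge SMB − MC runs linearly from 0 to MEB(x_m), so the loss is a triangle.
DWL = ½ × 4.4572 × 15.6000 = 34.7662.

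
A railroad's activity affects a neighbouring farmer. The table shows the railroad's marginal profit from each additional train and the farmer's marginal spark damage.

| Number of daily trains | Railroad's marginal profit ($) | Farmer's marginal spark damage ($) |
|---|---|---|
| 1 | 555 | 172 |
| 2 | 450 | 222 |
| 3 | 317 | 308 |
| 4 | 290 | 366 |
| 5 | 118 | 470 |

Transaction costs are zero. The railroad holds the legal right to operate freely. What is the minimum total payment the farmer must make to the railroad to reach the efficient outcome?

Left alone the railroad would choose level 5 (marginal profit stays positive).
Efficient level: k* = 3 (marginal profit ≥ marginal spark damage through 3).
The farmer must at least cover the railroad's forgone profit from cutting 5→3: 290 + 118 = 408.

$408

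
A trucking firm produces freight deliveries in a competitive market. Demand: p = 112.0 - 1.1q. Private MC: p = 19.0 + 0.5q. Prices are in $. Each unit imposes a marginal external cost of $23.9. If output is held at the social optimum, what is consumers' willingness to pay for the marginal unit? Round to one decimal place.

P = $64.5

Social marginal cost = private MC + MEC = 42.9 + 0.5q.
Set SMC = demand: 42.9 + 0.5q = 112.0 - 1.1q → q* = 43.1875.
Consumer price on the demand curve at q*: 112.0 − 1.1×43.1875 = 64.4938.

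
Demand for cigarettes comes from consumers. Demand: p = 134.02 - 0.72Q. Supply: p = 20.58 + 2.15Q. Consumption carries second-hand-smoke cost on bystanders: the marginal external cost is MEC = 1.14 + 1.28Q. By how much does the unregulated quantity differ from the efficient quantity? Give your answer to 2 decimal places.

Market equilibrium (private): 20.58 + 2.15Q = 134.02 - 0.72Q → Q_m = 39.5261.
Social marginal benefit = demand − MEC = 132.88 - 2.00Q.
Set SMB = MC: 132.88 - 2.00Q = 20.58 + 2.15Q → Q* = 27.0602.
Gap = |39.5261 − 27.0602| = 12.4659.

12.47 units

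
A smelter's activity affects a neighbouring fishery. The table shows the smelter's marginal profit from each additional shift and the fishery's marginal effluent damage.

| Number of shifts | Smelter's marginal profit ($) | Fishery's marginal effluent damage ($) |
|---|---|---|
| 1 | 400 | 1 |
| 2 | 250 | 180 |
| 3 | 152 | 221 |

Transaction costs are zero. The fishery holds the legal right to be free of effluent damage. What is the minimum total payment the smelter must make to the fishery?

$181

Efficient level: marginal profit ≥ marginal effluent damage through level 2, so k* = 2.
With the fishery holding the right, the smelter must at least compensate total damage at k*: 1 + 180 = 181.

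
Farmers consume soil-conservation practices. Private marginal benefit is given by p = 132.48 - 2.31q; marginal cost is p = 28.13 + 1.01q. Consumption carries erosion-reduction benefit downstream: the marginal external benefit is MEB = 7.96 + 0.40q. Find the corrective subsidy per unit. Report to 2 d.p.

subsidy = 23.34 per unit

Social marginal benefit = demand + MEB = 140.44 - 1.91q.
Set SMB = MC: 140.44 - 1.91q = 28.13 + 1.01q → q* = 38.4623.
The Pigouvian subsidy equals MEB at q*: 7.96 + 0.40×38.4623 = 23.3449.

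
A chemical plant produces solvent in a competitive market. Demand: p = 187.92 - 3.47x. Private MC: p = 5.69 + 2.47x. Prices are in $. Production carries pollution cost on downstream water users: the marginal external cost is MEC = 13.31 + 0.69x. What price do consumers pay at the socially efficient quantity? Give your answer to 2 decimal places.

P = $99.51

Social marginal cost = private MC + MEC = 19.00 + 3.16x.
Set SMC = demand: 19.00 + 3.16x = 187.92 - 3.47x → x* = 25.4781.
Consumer price on the demand curve at x*: 187.92 − 3.47×25.4781 = 99.5110.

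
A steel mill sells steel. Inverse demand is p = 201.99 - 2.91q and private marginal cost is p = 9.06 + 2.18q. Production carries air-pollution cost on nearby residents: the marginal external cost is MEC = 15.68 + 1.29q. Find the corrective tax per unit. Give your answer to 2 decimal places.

Social marginal cost = private MC + MEC = 24.74 + 3.47q.
Set SMC = demand: 24.74 + 3.47q = 201.99 - 2.91q → q* = 27.7821.
The Pigouvian tax equals MEC at q*: 15.68 + 1.29×27.7821 = 51.5189.

tax = 51.52 per unit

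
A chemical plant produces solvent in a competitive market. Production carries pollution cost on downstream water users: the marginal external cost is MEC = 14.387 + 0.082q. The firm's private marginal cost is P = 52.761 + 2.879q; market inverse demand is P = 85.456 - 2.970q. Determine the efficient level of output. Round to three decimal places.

q* = 3.087

Social marginal cost = private MC + MEC = 67.148 + 2.961q.
Set SMC = demand: 67.148 + 2.961q = 85.456 - 2.970q → q* = 3.0868.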